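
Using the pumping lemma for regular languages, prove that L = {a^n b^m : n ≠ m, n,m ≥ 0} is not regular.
Assume for contradiction that L is regular, and let p ≥ 1 be the pumping length given by the pumping lemma.
Choose s = a^p b^(p + p!). Then s ∈ L because p ≠ p + p! (as p! ≥ 1), and |s| ≥ p.
By the pumping lemma, s = xyz for some x, y, z with |xy| ≤ p, |y| ≥ 1, and xy^i z ∈ L for every i ≥ 0.
Since |xy| ≤ p and the first p symbols of s are all a's, y = a^k for some k with 1 ≤ k ≤ p.
For every i ≥ 0, xy^i z = a^(p + (i − 1)k) b^(p + p!).

Because 1 ≤ k ≤ p, k divides p!. Let t = p!/k (a positive integer) and take i = t + 1.
Then the number of a's is p + tk = p + p!, which equals the number of b's.
So xy^(t+1) z = a^(p + p!) b^(p + p!) has equally many a's and b's and is NOT in L.

This contradicts the pumping lemma, which requires xy^i z ∈ L for all i ≥ 0.
Hence L = {a^n b^m : n ≠ m, n,m ≥ 0} is not regular. ∎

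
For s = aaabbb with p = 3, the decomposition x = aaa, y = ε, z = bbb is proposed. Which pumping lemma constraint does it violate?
Violated: |y| > 0

The decomposition x = aaa, y = ε, z = bbb for s = aaabbb with p = 3
violates the constraint: |y| > 0

|y| = 0, but the pumping lemma requires |y| > 0 (y must be non-empty).

Pumping lemma constraints:
1. xyz = s (decomposition is valid)
2. |xy| ≤ p
3. |y| > 0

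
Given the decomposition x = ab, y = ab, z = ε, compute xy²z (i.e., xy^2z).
ababab

Given x = 'ab', y = 'ab', z = '' and i = 2:

xy^2z = x + y·y·...·y (2 times) + z
       = 'ab' + 'ab'^2 + ''
       = 'ab' + 'abab' + ''
       = 'ababab'

The pumped string is 'ababab' with length 6.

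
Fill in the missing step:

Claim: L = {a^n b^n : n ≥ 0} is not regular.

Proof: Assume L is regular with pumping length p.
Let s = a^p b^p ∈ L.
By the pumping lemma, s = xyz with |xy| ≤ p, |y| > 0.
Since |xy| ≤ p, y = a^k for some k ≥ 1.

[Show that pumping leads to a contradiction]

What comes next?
Consider xy²z = a^(p+k) b^p.

Since k ≥ 1, we have p + k > p.
So xy²z has more a's than b's: (p+k) a's vs p b's.
This means xy²z ∉ L because a^n b^n requires equal counts.

This contradicts the pumping lemma which states xy²z ∈ L.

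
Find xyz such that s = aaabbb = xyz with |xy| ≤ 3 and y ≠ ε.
x = '', y = 'aaa', z = 'bbb'

For s = aaabbb and p = 3, one valid decomposition is:
- x = '' (length 0)
- y = 'aaa' (length 3)
- z = 'bbb' (length 3)

Verification:
- xyz = '' + 'aaa' + 'bbb' = aaabbb ✓
- |xy| = 3 ≤ 3 ✓
- |y| = 3 > 0 ✓

All pumping lemma constraints are satisfied.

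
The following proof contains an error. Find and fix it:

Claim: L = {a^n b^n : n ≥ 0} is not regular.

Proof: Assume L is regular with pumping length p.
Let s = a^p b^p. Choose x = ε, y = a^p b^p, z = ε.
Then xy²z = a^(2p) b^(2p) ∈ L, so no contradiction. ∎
Error: The decomposition violates |xy| ≤ p. With y = a^p b^p, |xy| = |y| = 2p > p. (The proof also miscomputes xy²z, which would be a^p b^p a^p b^p rather than a^(2p) b^(2p), and it wrongly treats one harmless decomposition as settling the matter — the prover does not get to choose the decomposition.)

Correction: The pumping lemma requires |xy| ≤ p, and the argument must handle every decomposition satisfying |xy| ≤ p, |y| ≥ 1. Since s starts with p a's, any such y consists only of a's, say y = a^k with k ≥ 1. Then xy²z = a^(p+k) b^p has unequal numbers of a's and b's, so xy²z ∉ L — the required contradiction.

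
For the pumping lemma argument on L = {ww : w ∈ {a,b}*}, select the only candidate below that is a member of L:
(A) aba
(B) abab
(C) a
(B) abab

The pumping lemma is applied to a string s that lies in L, so first check membership of each option:
- (A) aba has odd length 3, so it cannot be written as ww and is not in L ✗
- (B) abab splits into halves ab · ab, which are equal, so it is in L (w = ab) ✓
- (C) a has odd length 1, so it cannot be written as ww and is not in L ✗

Only (B) abab is in L, so it is the only candidate that could play the role of s.
(In a complete proof one picks s in terms of the pumping length p so that |s| ≥ p is guaranteed; a fixed string like abab illustrates the shape of such an s.)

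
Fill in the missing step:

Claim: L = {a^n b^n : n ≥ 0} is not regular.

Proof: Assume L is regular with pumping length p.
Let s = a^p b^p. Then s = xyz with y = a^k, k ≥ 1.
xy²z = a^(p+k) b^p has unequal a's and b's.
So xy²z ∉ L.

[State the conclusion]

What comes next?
This contradicts the pumping lemma for regular languages,
which guarantees xy^i z ∈ L for all i ≥ 0.

Since our assumption that L is regular leads to a contradiction,
we conclude that L = {a^n b^n : n ≥ 0} is NOT regular. ∎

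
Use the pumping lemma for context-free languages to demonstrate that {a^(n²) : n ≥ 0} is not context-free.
Assume for contradiction that L is context-free, and let p ≥ 1 be the pumping length given by the pumping lemma for CFLs.
Choose s = a^(p²). Then s ∈ L and |s| = p² ≥ p.
By the CFL pumping lemma, s = uvxyz for some u, v, x, y, z with |vxy| ≤ p, |vy| ≥ 1, and uv^i xy^i z ∈ L for every i ≥ 0.
All symbols are a's, so only lengths matter: let k = |vy|, with 1 ≤ k ≤ |vxy| ≤ p.

Take i = 2: |uv²xy²z| = p² + k, and p² < p² + k ≤ p² + p < (p + 1)².
So the length lies strictly between consecutive squares and is not a perfect square; uv²xy²z ∉ L.

This contradicts the CFL pumping lemma, which requires uv^i xy^i z ∈ L for all i ≥ 0.
Hence L = {a^(n²) : n ≥ 0} is not context-free. ∎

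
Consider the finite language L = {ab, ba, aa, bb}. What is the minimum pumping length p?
p = 3

For a finite language L, the pumping lemma holds vacuously if p > max|s| for s ∈ L.

The longest string in L = {ab, ba, aa, bb} has length 2.
If p = 3, then no string s ∈ L has |s| ≥ p, so the condition is vacuously true.

The minimum pumping length is p = 3.

Why no smaller p works: for any p ≤ 2, the longest string s ∈ L has |s| = 2 ≥ p, so it would
have to be pumpable; but pumping up (i = 2, 3, ...) produces ever longer strings, which cannot all lie in the
finite language L. So the pumping property fails for every p ≤ 2.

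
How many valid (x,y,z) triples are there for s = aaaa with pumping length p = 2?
3

For s = 'aaaa' with pumping length p = 2:

Constraints: |xy| ≤ 2, |y| > 0

Valid decompositions (|xy| ≤ p, |y| ≥ 1):
  • x='', y='a', z='aaa'
  • x='a', y='a', z='aa'
  • x='', y='aa', z='aa'

Total count: 3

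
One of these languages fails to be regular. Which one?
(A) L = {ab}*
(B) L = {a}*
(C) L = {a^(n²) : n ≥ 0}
(C) {a^(n²) : n ≥ 0}

(C) L = {a^(n²) : n ≥ 0} is NOT regular.

The pumping lemma can be used to prove this:
After pumping, length is no longer a perfect square

The other languages are regular because they can be recognized by finite automata.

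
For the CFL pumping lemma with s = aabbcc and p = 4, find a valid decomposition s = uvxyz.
u='a', v='a', x='bb', y='c', z='c'

For s = aabbcc with pumping length p = 4:

One valid decomposition:
- u = 'a'
- v = 'a'
- x = 'bb'
- y = 'c'
- z = 'c'

Verification:
- uvxyz = 'a' + 'a' + 'bb' + 'c' + 'c' = aabbcc ✓
- |vxy| = |'abbc'| = 4 ≤ 4 ✓
- |vy| = |'ac'| = 2 > 0 ✓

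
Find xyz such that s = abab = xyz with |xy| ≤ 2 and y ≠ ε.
x = '', y = 'ab', z = 'ab'

For s = abab and p = 2, one valid decomposition is:
- x = '' (length 0)
- y = 'ab' (length 2)
- z = 'ab' (length 2)

Verification:
- xyz = '' + 'ab' + 'ab' = abab ✓
- |xy| = 2 ≤ 2 ✓
- |y| = 2 > 0 ✓

All pumping lemma constraints are satisfied.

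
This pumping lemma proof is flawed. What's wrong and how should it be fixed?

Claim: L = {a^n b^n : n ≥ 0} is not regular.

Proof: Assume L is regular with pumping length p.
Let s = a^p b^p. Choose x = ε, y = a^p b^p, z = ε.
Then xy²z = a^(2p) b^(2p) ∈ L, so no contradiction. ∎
Error: The decomposition violates |xy| ≤ p. With y = a^p b^p, |xy| = |y| = 2p > p. (The proof also miscomputes xy²z, which would be a^p b^p a^p b^p rather than a^(2p) b^(2p), and it wrongly treats one harmless decomposition as settling the matter — the prover does not get to choose the decomposition.)

Correction: The pumping lemma requires |xy| ≤ p, and the argument must handle every decomposition satisfying |xy| ≤ p, |y| ≥ 1. Since s starts with p a's, any such y consists only of a's, say y = a^k with k ≥ 1. Then xy²z = a^(p+k) b^p has unequal numbers of a's and b's, so xy²z ∉ L — the required contradiction.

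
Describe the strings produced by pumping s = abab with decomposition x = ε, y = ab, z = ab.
{xy^i z : i ≥ 0} = {(ab)^(i+1) : i ≥ 0} = {ab, abab, ababab, ...}

With x = ε, y = ab, z = ab: Pumping 'ab' gives strings of alternating a's and b's.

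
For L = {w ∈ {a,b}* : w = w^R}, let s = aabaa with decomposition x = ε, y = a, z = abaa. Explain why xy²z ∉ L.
xy²z = aaabaa ∉ L

Pumping with i = 2 replaces y = a by y² = aa:
- Original: s = xyz = aabaa; aabaa reversed is aabaa, the same string, so it is a palindrome and is in L
- Pumped: xy²z = ε · aa · abaa = aaabaa
- aaabaa reversed is aabaaa ≠ aaabaa, so it is not a palindrome and is not in L

The pumping lemma would require xy²z ∈ L, so this decomposition yields a contradiction.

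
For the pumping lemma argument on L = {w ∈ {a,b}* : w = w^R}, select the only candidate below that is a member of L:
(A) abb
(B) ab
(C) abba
(C) abba

The pumping lemma is applied to a string s that lies in L, so first check membership of each option:
- (A) abb reversed is bba ≠ abb, so it is not a palindrome and is not in L ✗
- (B) ab reversed is ba ≠ ab, so it is not a palindrome and is not in L ✗
- (C) abba reversed is abba, the same string, so it is a palindrome and is in L ✓

Only (C) abba is in L, so it is the only candidate that could play the role of s.
(In a complete proof one picks s in terms of the pumping length p so that |s| ≥ p is guaranteed; a fixed string like abba illustrates the shape of such an s.)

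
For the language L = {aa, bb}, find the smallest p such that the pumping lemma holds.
p = 3

For a finite language L, the pumping lemma holds vacuously if p > max|s| for s ∈ L.

The longest string in L = {aa, bb} has length 2.
If p = 3, then no string s ∈ L has |s| ≥ p, so the condition is vacuously true.

The minimum pumping length is p = 3.

Why no smaller p works: for any p ≤ 2, the longest string s ∈ L has |s| = 2 ≥ p, so it would
have to be pumpable; but pumping up (i = 2, 3, ...) produces ever longer strings, which cannot all lie in the
finite language L. So the pumping property fails for every p ≤ 2.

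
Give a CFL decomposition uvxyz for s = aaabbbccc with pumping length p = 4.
u='aa', v='a', x='bb', y='b', z='ccc'

For s = aaabbbccc with pumping length p = 4:

One valid decomposition:
- u = 'aa'
- v = 'a'
- x = 'bb'
- y = 'b'
- z = 'ccc'

Verification:
- uvxyz = 'aa' + 'a' + 'bb' + 'b' + 'ccc' = aaabbbccc ✓
- |vxy| = |'abbb'| = 4 ≤ 4 ✓
- |vy| = |'ab'| = 2 > 0 ✓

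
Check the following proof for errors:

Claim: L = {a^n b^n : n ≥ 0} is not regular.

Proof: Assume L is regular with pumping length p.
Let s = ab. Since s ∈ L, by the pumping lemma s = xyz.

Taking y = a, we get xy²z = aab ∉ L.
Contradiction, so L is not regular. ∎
The proof is INCORRECT.

Error: The string s = ab may be shorter than p.
The pumping lemma only applies to strings with |s| ≥ p, and p is not under our control.
We must choose s in terms of p, e.g. s = a^p b^p, to ensure |s| ≥ p.
(The proof also fixes one particular y; a valid argument must handle every decomposition with |xy| ≤ p and |y| ≥ 1 — for s = a^p b^p this forces y = a^k, and then xy²z = a^(p+k) b^p ∉ L.)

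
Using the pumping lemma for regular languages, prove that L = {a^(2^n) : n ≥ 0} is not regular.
Assume for contradiction that L is regular, and let p ≥ 1 be the pumping length given by the pumping lemma.
Choose s = a^(2^p). Then s ∈ L and |s| = 2^p ≥ p.
By the pumping lemma, s = xyz for some x, y, z with |xy| ≤ p, |y| ≥ 1, and xy^i z ∈ L for every i ≥ 0.
Here y = a^k for some k with 1 ≤ k ≤ |xy| ≤ p, and p < 2^p.

Take i = 2: |xy²z| = 2^p + k.
Now 2^p < 2^p + k ≤ 2^p + p < 2^p + 2^p = 2^(p+1).
So |xy²z| lies strictly between the consecutive powers of two 2^p and 2^(p+1), hence is not a power of 2, and xy²z ∉ L.

This contradicts the pumping lemma, which requires xy^i z ∈ L for all i ≥ 0.
Hence L = {a^(2^n) : n ≥ 0} is not regular. ∎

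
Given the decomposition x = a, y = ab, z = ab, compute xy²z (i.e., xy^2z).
aababab

Given x = 'a', y = 'ab', z = 'ab' and i = 2:

xy^2z = x + y·y·...·y (2 times) + z
       = 'a' + 'ab'^2 + 'ab'
       = 'a' + 'abab' + 'ab'
       = 'aababab'

The pumped string is 'aababab' with length 7.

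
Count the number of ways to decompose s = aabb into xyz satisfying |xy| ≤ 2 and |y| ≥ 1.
3

For s = 'aabb' with pumping length p = 2:

Constraints: |xy| ≤ 2, |y| > 0

Valid decompositions (|xy| ≤ p, |y| ≥ 1):
  • x='', y='a', z='abb'
  • x='a', y='a', z='bb'
  • x='', y='aa', z='bb'

Total count: 3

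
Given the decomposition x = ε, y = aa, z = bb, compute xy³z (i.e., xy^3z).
aaaaaabb

Given x = '', y = 'aa', z = 'bb' and i = 3:

xy^3z = x + y·y·...·y (3 times) + z
       = '' + 'aa'^3 + 'bb'
       = '' + 'aaaaaa' + 'bb'
       = 'aaaaaabb'

The pumped string is 'aaaaaabb' with length 8.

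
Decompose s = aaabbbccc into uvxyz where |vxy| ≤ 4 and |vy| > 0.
u='aa', v='a', x='bb', y='b', z='ccc'

For s = aaabbbccc with pumping length p = 4:

One valid decomposition:
- u = 'aa'
- v = 'a'
- x = 'bb'
- y = 'b'
- z = 'ccc'

Verification:
- uvxyz = 'aa' + 'a' + 'bb' + 'b' + 'ccc' = aaabbbccc ✓
- |vxy| = |'abbb'| = 4 ≤ 4 ✓
- |vy| = |'ab'| = 2 > 0 ✓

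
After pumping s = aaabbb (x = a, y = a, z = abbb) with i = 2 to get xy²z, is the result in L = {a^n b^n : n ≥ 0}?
No

xy²z = a · aa · abbb = aaaabbb.
aaaabbb has 4 a's and 3 b's; 4 ≠ 3, so it is not in L.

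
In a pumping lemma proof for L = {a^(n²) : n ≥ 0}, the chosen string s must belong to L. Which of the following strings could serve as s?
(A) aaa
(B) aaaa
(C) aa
(B) aaaa

The pumping lemma is applied to a string s that lies in L, so first check membership of each option:
- (A) aaa has length 3, strictly between 1² = 1 and 2² = 4, so it is not in L ✗
- (B) aaaa has length 4 = 2², a perfect square, so it is in L ✓
- (C) aa has length 2, strictly between 1² = 1 and 2² = 4, so it is not in L ✗

Only (B) aaaa is in L, so it is the only candidate that could play the role of s.
(In a complete proof one picks s in terms of the pumping length p so that |s| ≥ p is guaranteed; a fixed string like aaaa illustrates the shape of such an s.)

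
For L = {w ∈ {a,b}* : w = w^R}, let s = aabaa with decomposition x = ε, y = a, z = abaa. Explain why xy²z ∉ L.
xy²z = aaabaa ∉ L

Pumping with i = 2 replaces y = a by y² = aa:
- Original: s = xyz = aabaa; aabaa reversed is aabaa, the same string, so it is a palindrome and is in L
- Pumped: xy²z = ε · aa · abaa = aaabaa
- aaabaa reversed is aabaaa ≠ aaabaa, so it is not a palindrome and is not in L

The pumping lemma would require xy²z ∈ L, so this decomposition yields a contradiction.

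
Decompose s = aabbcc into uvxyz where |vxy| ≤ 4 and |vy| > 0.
u='a', v='a', x='bb', y='c', z='c'

For s = aabbcc with pumping length p = 4:

One valid decomposition:
- u = 'a'
- v = 'a'
- x = 'bb'
- y = 'c'
- z = 'c'

Verification:
- uvxyz = 'a' + 'a' + 'bb' + 'c' + 'c' = aabbcc ✓
- |vxy| = |'abbc'| = 4 ≤ 4 ✓
- |vy| = |'ac'| = 2 > 0 ✓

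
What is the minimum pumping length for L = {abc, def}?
p = 4

For a finite language L, the pumping lemma holds vacuously if p > max|s| for s ∈ L.

The longest string in L = {abc, def} has length 3.
If p = 4, then no string s ∈ L has |s| ≥ p, so the condition is vacuously true.

The minimum pumping length is p = 4.

Why no smaller p works: for any p ≤ 3, the longest string s ∈ L has |s| = 3 ≥ p, so it would
have to be pumpable; but pumping up (i = 2, 3, ...) produces ever longer strings, which cannot all lie in the
finite language L. So the pumping property fails for every p ≤ 3.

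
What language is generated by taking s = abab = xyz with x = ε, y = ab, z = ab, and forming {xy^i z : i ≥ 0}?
{xy^i z : i ≥ 0} = {(ab)^(i+1) : i ≥ 0} = {ab, abab, ababab, ...}

With x = ε, y = ab, z = ab: Pumping 'ab' gives strings of alternating a's and b's.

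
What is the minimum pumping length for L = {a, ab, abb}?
p = 4

For a finite language L, the pumping lemma holds vacuously if p > max|s| for s ∈ L.

The longest string in L = {a, ab, abb} has length 3.
If p = 4, then no string s ∈ L has |s| ≥ p, so the condition is vacuously true.

The minimum pumping length is p = 4.

Why no smaller p works: for any p ≤ 3, the longest string s ∈ L has |s| = 3 ≥ p, so it would
have to be pumpable; but pumping up (i = 2, 3, ...) produces ever longer strings, which cannot all lie in the
finite language L. So the pumping property fails for every p ≤ 3.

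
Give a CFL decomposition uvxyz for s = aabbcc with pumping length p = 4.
u='a', v='a', x='bb', y='c', z='c'

For s = aabbcc with pumping length p = 4:

One valid decomposition:
- u = 'a'
- v = 'a'
- x = 'bb'
- y = 'c'
- z = 'c'

Verification:
- uvxyz = 'a' + 'a' + 'bb' + 'c' + 'c' = aabbcc ✓
- |vxy| = |'abbc'| = 4 ≤ 4 ✓
- |vy| = |'ac'| = 2 > 0 ✓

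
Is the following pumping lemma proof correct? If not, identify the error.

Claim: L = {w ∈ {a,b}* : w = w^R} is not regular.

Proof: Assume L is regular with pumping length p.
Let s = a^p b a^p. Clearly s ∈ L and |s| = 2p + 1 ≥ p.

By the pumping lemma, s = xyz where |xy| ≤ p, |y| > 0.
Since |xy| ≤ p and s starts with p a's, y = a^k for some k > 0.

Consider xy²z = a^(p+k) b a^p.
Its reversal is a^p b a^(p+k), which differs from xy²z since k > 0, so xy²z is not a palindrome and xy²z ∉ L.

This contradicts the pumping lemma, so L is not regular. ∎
The proof is correct.

This proof is valid because:
1. s = a^p b a^p is in L and is chosen in terms of p, so |s| ≥ p holds for every p
2. The decomposition analysis is correct: |xy| ≤ p forces y to lie inside the leading a's
3. The contradiction is valid: a^(p+k) b a^p has more a's before the b than after it, so it is not a palindrome
4. The conclusion follows logically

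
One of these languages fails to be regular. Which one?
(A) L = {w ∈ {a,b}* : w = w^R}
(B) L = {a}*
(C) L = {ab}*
(A) {w ∈ {a,b}* : w = w^R}

(A) L = {w ∈ {a,b}* : w = w^R} is NOT regular.

The pumping lemma can be used to prove this:
After pumping, the string is no longer symmetric

The other languages are regular because they can be recognized by finite automata.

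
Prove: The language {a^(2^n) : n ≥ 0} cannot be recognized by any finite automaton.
Assume for contradiction that L is regular, and let p ≥ 1 be the pumping length given by the pumping lemma.
Choose s = a^(2^p). Then s ∈ L and |s| = 2^p ≥ p.
By the pumping lemma, s = xyz for some x, y, z with |xy| ≤ p, |y| ≥ 1, and xy^i z ∈ L for every i ≥ 0.
Here y = a^k for some k with 1 ≤ k ≤ |xy| ≤ p, and p < 2^p.

Take i = 2: |xy²z| = 2^p + k.
Now 2^p < 2^p + k ≤ 2^p + p < 2^p + 2^p = 2^(p+1).
So |xy²z| lies strictly between the consecutive powers of two 2^p and 2^(p+1), hence is not a power of 2, and xy²z ∉ L.

This contradicts the pumping lemma, which requires xy^i z ∈ L for all i ≥ 0.
Hence L = {a^(2^n) : n ≥ 0} is not regular. ∎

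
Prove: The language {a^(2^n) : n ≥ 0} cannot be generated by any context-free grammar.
Assume for contradiction that L is context-free, and let p ≥ 1 be the pumping length given by the pumping lemma for CFLs.
Choose s = a^(2^p). Then s ∈ L and |s| = 2^p ≥ p.
By the CFL pumping lemma, s = uvxyz for some u, v, x, y, z with |vxy| ≤ p, |vy| ≥ 1, and uv^i xy^i z ∈ L for every i ≥ 0.
All symbols are a's, so only lengths matter: let k = |vy|, with 1 ≤ k ≤ |vxy| ≤ p < 2^p.

Take i = 2: |uv²xy²z| = 2^p + k, and 2^p < 2^p + k < 2^p + 2^p = 2^(p+1).
So the length lies strictly between consecutive powers of two and is not a power of 2; uv²xy²z ∉ L.

This contradicts the CFL pumping lemma, which requires uv^i xy^i z ∈ L for all i ≥ 0.
Hence L = {a^(2^n) : n ≥ 0} is not context-free. ∎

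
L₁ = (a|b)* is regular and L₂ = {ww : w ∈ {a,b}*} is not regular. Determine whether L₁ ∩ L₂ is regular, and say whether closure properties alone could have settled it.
No — L₁ ∩ L₂ is not regular.

(a|b)* is all strings over {a,b}, so L₁ ∩ L₂ = {ww : w ∈ {a,b}*} = L₂ itself, which is not regular (pump s = a^p b a^p b).

Note that the bare facts "L₁ regular, L₂ non-regular" do not settle the question by themselves: the closure of regular languages under ∪, ∩, complement and difference applies only when BOTH operands are regular. With a non-regular operand the result can come out regular or non-regular depending on the specific languages, so one has to work out L₁ ∩ L₂ for this particular pair, as above.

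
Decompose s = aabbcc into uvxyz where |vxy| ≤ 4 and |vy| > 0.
u='a', v='a', x='bb', y='c', z='c'

For s = aabbcc with pumping length p = 4:

One valid decomposition:
- u = 'a'
- v = 'a'
- x = 'bb'
- y = 'c'
- z = 'c'

Verification:
- uvxyz = 'a' + 'a' + 'bb' + 'c' + 'c' = aabbcc ✓
- |vxy| = |'abbc'| = 4 ≤ 4 ✓
- |vy| = |'ac'| = 2 > 0 ✓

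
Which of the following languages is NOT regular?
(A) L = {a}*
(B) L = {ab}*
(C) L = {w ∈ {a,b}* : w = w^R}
(C) {w ∈ {a,b}* : w = w^R}

(C) L = {w ∈ {a,b}* : w = w^R} is NOT regular.

The pumping lemma can be used to prove this:
After pumping, the string is no longer symmetric

The other languages are regular because they can be recognized by finite automata.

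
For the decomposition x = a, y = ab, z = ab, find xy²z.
aababab

Given x = 'a', y = 'ab', z = 'ab' and i = 2:

xy^2z = x + y·y·...·y (2 times) + z
       = 'a' + 'ab'^2 + 'ab'
       = 'a' + 'abab' + 'ab'
       = 'aababab'

The pumped string is 'aababab' with length 7.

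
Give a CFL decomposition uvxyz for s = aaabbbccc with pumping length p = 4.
u='aa', v='a', x='bb', y='b', z='ccc'

For s = aaabbbccc with pumping length p = 4:

One valid decomposition:
- u = 'aa'
- v = 'a'
- x = 'bb'
- y = 'b'
- z = 'ccc'

Verification:
- uvxyz = 'aa' + 'a' + 'bb' + 'b' + 'ccc' = aaabbbccc ✓
- |vxy| = |'abbb'| = 4 ≤ 4 ✓
- |vy| = |'ab'| = 2 > 0 ✓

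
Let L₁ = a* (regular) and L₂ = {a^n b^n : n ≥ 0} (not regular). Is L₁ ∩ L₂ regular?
Yes — L₁ ∩ L₂ is regular.

A string of a* contains no b's, and the only string of {a^n b^n} with no b's is ε (n = 0). So L₁ ∩ L₂ = {ε}, a finite language, which is regular.

Note that the bare facts "L₁ regular, L₂ non-regular" do not settle the question by themselves: the closure of regular languages under ∪, ∩, complement and difference applies only when BOTH operands are regular. With a non-regular operand the result can come out regular or non-regular depending on the specific languages, so one has to work out L₁ ∩ L₂ for this particular pair, as above.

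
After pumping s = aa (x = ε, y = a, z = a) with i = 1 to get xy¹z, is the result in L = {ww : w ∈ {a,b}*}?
Yes

xy¹z = ε · a · a = aa.
aa splits into halves a · a, which are equal, so it is in L (w = a).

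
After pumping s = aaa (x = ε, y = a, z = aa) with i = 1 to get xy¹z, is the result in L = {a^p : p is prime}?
Yes

xy¹z = ε · a · aa = aaa.
aaa has length 3, which is prime, so it is in L.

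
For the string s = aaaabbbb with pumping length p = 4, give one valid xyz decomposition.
x = 'a', y = 'a', z = 'aabbbb'

For s = aaaabbbb and p = 4, one valid decomposition is:
- x = 'a' (length 1)
- y = 'a' (length 1)
- z = 'aabbbb' (length 6)

Verification:
- xyz = 'a' + 'a' + 'aabbbb' = aaaabbbb ✓
- |xy| = 2 ≤ 4 ✓
- |y| = 1 > 0 ✓

All pumping lemma constraints are satisfied.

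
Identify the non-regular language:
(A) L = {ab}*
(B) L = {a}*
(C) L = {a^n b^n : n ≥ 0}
(C) {a^n b^n : n ≥ 0}

(C) L = {a^n b^n : n ≥ 0} is NOT regular.

The pumping lemma can be used to prove this:
After pumping, the number of a's and b's become unequal

The other languages are regular because they can be recognized by finite automata.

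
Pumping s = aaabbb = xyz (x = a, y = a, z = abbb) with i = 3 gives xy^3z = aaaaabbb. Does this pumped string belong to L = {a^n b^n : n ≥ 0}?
No

xy³z = a · aaa · abbb = aaaaabbb.
aaaaabbb has 5 a's and 3 b's; 5 ≠ 3, so it is not in L.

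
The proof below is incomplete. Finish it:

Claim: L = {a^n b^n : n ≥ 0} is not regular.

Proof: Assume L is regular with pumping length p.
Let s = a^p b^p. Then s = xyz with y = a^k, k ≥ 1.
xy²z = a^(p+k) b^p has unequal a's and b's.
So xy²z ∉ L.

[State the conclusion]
This contradicts the pumping lemma for regular languages,
which guarantees xy^i z ∈ L for all i ≥ 0.

Since our assumption that L is regular leads to a contradiction,
we conclude that L = {a^n b^n : n ≥ 0} is NOT regular. ∎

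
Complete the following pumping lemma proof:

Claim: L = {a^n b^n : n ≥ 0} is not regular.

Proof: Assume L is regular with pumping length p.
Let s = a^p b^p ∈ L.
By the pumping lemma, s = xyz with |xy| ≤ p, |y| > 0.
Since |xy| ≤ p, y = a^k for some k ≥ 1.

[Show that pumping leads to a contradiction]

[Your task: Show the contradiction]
Consider xy²z = a^(p+k) b^p.

Since k ≥ 1, we have p + k > p.
So xy²z has more a's than b's: (p+k) a's vs p b's.
This means xy²z ∉ L because a^n b^n requires equal counts.

This contradicts the pumping lemma which states xy²z ∈ L.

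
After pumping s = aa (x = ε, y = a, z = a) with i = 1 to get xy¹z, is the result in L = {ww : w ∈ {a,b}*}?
Yes

xy¹z = ε · a · a = aa.
aa splits into halves a · a, which are equal, so it is in L (w = a).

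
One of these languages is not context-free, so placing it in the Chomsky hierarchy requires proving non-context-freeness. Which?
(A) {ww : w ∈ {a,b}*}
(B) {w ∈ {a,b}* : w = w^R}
(A) {ww : w ∈ {a,b}*}

(A) {ww : w ∈ {a,b}*} requires the CFL pumping lemma.

- {w ∈ {a,b}* : w = w^R} is context-free (but not regular)
  • Can be shown non-regular with the regular pumping lemma
  • After pumping, the string is no longer symmetric

- {ww : w ∈ {a,b}*} is NOT context-free
  • Requires the CFL pumping lemma to prove
  • Cannot verify equality of two arbitrary substrings

The CFL pumping lemma is "stronger" in that it can prove non-membership
in the larger class of context-free languages.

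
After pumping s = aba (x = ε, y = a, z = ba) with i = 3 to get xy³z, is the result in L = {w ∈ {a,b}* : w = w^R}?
No

xy³z = ε · aaa · ba = aaaba.
aaaba reversed is abaaa ≠ aaaba, so it is not a palindrome and is not in L.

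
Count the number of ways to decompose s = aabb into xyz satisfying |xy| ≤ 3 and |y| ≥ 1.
6

For s = 'aabb' with pumping length p = 3:

Constraints: |xy| ≤ 3, |y| > 0

Valid decompositions (|xy| ≤ p, |y| ≥ 1):
  • x='', y='a', z='abb'
  • x='a', y='a', z='bb'
  • x='', y='aa', z='bb'
  • x='aa', y='b', z='b'
  • x='a', y='ab', z='b'
  • x='', y='aab', z='b'

Total count: 6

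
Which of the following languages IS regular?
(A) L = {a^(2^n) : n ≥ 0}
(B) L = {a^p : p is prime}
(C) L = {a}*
(C) {a}*

(C) L = {a}* is regular.

This can be recognized by a finite automaton (DFA/NFA).
Regular expressions like {a}* define regular languages.

The other choices are not regular:
- {a^p : p is prime}: After pumping, the length becomes composite
- {a^(2^n) : n ≥ 0}: After pumping, length is no longer a power of 2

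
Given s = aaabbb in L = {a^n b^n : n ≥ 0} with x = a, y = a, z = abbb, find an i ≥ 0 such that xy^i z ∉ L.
i = 2

xy²z = a · aa · abbb = aaaabbb; aaaabbb has 4 a's and 3 b's; 4 ≠ 3, so it is not in L.
(Other choices also work, e.g. i = 0, 3; only i = 1 is guaranteed to stay in L since xy¹z = s.)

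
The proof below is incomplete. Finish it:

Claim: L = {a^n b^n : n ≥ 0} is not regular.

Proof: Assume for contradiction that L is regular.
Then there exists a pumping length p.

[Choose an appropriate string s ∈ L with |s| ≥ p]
s = a^p b^p

This string is in L (has equal a's and b's) and has length 2p ≥ p.
Any decomposition xyz with |xy| ≤ p means y consists only of a's,
so pumping will unbalance the counts.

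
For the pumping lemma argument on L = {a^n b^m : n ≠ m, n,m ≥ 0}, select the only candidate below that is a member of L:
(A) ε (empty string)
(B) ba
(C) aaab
(C) aaab

The pumping lemma is applied to a string s that lies in L, so first check membership of each option:
- (A) ε = a^0 b^0 has n = m = 0, so it is not in L ✗
- (B) ba has an a after a b, so it is not of the form a^n b^m and is not in L ✗
- (C) aaab = a^3 b^1 with 3 ≠ 1, so it is in L ✓

Only (C) aaab is in L, so it is the only candidate that could play the role of s.
(In a complete proof one picks s in terms of the pumping length p so that |s| ≥ p is guaranteed; a fixed string like aaab illustrates the shape of such an s.)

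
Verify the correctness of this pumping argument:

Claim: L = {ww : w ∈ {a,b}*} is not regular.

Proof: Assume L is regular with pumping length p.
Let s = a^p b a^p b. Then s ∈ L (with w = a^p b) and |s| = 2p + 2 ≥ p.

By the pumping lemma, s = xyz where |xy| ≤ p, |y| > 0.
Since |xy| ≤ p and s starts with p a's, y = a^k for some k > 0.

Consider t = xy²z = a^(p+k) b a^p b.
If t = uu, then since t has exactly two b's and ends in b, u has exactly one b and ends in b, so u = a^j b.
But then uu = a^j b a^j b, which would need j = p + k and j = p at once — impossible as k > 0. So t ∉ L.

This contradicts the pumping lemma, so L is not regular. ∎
The proof is correct.

This proof is valid because:
1. s = a^p b a^p b is in L and is chosen in terms of p, so |s| ≥ p holds for every p
2. The decomposition analysis is correct: |xy| ≤ p forces y to lie inside the leading a's
3. The contradiction is valid: the argument shows a^(p+k) b a^p b cannot be split into two equal halves
4. The conclusion follows logically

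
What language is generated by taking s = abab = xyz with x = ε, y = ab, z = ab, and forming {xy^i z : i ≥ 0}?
{xy^i z : i ≥ 0} = {(ab)^(i+1) : i ≥ 0} = {ab, abab, ababab, ...}

With x = ε, y = ab, z = ab: Pumping 'ab' gives strings of alternating a's and b's.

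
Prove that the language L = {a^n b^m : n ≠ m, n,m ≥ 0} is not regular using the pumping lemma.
Assume for contradiction that L is regular, and let p ≥ 1 be the pumping length given by the pumping lemma.
Choose s = a^p b^(p + p!). Then s ∈ L because p ≠ p + p! (as p! ≥ 1), and |s| ≥ p.
By the pumping lemma, s = xyz for some x, y, z with |xy| ≤ p, |y| ≥ 1, and xy^i z ∈ L for every i ≥ 0.
Since |xy| ≤ p and the first p symbols of s are all a's, y = a^k for some k with 1 ≤ k ≤ p.
For every i ≥ 0, xy^i z = a^(p + (i − 1)k) b^(p + p!).

Because 1 ≤ k ≤ p, k divides p!. Let t = p!/k (a positive integer) and take i = t + 1.
Then the number of a's is p + tk = p + p!, which equals the number of b's.
So xy^(t+1) z = a^(p + p!) b^(p + p!) has equally many a's and b's and is NOT in L.

This contradicts the pumping lemma, which requires xy^i z ∈ L for all i ≥ 0.
Hence L = {a^n b^m : n ≠ m, n,m ≥ 0} is not regular. ∎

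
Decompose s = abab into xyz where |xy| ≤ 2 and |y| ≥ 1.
x = 'a', y = 'b', z = 'ab'

For s = abab and p = 2, one valid decomposition is:
- x = 'a' (length 1)
- y = 'b' (length 1)
- z = 'ab' (length 2)

Verification:
- xyz = 'a' + 'b' + 'ab' = abab ✓
- |xy| = 2 ≤ 2 ✓
- |y| = 1 > 0 ✓

All pumping lemma constraints are satisfied.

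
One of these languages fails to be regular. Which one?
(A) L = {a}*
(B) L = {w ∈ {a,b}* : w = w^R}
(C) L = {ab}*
(B) {w ∈ {a,b}* : w = w^R}

(B) L = {w ∈ {a,b}* : w = w^R} is NOT regular.

The pumping lemma can be used to prove this:
After pumping, the string is no longer symmetric

The other languages are regular because they can be recognized by finite automata.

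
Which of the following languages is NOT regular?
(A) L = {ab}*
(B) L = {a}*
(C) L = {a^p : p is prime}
(C) {a^p : p is prime}

(C) L = {a^p : p is prime} is NOT regular.

The pumping lemma can be used to prove this:
After pumping, the length becomes composite

The other languages are regular because they can be recognized by finite automata.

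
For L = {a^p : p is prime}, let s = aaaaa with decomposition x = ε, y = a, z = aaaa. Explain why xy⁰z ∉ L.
xy⁰z = aaaa ∉ L

Pumping with i = 0 replaces y = a by y⁰ = ε:
- Original: s = xyz = aaaaa; aaaaa has length 5, which is prime, so it is in L
- Pumped: xy⁰z = ε · ε · aaaa = aaaa
- aaaa has length 4 = 2 × 2, which is not prime, so it is not in L

The pumping lemma would require xy⁰z ∈ L, so this decomposition yields a contradiction.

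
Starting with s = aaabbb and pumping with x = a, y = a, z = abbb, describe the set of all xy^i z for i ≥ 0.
{xy^i z : i ≥ 0} = {a^(2+i) b^3 : i ≥ 0} = {aabbb, aaabbb, aaaabbb, ...}

With x = a, y = a, z = abbb: Starting with aaabbb and pumping the second 'a', we get strings with 2+i a's followed by 3 b's for i = 0, 1, 2, ...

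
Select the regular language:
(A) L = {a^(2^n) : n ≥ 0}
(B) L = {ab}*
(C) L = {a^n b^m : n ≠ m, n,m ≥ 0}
(B) {ab}*

(B) L = {ab}* is regular.

This can be recognized by a finite automaton (DFA/NFA).
Regular expressions like {ab}* define regular languages.

The other choices are not regular:
- {a^n b^m : n ≠ m, n,m ≥ 0}: After pumping a's, we can make n = m
- {a^(2^n) : n ≥ 0}: After pumping, length is no longer a power of 2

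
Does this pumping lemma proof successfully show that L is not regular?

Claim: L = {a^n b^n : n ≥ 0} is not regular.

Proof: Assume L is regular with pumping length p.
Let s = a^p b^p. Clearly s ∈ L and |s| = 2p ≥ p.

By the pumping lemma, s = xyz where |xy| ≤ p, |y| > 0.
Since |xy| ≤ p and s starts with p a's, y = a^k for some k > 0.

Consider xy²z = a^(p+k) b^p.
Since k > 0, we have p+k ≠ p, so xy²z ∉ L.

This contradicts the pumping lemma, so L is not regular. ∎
The proof is correct.

This proof is valid because:
1. The string s = a^p b^p is correctly in L
2. The decomposition analysis is correct: y must consist only of a's
3. The contradiction is valid: pumping increases a's but not b's
4. The conclusion follows logically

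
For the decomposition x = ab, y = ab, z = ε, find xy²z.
ababab

Given x = 'ab', y = 'ab', z = '' and i = 2:

xy^2z = x + y·y·...·y (2 times) + z
       = 'ab' + 'ab'^2 + ''
       = 'ab' + 'abab' + ''
       = 'ababab'

The pumped string is 'ababab' with length 6.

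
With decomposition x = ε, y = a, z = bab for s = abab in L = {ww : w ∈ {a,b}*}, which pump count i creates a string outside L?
i = 3

xy³z = ε · aaa · bab = aaabab; aaabab has length 6; its halves are aaa and bab, which differ, so it is not in L.
(Other choices also work, e.g. i = 0, 2; only i = 1 is guaranteed to stay in L since xy¹z = s.)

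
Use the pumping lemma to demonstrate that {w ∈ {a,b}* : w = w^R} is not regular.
Assume for contradiction that L is regular, and let p ≥ 1 be the pumping length given by the pumping lemma.
Choose s = a^p b a^p. Then s ∈ L (it reads the same in both directions) and |s| = 2p + 1 ≥ p.
By the pumping lemma, s = xyz for some x, y, z with |xy| ≤ p, |y| ≥ 1, and xy^i z ∈ L for every i ≥ 0.
Since |xy| ≤ p and the first p symbols of s are all a's, y = a^k for some k with 1 ≤ k ≤ p.

Take i = 0: xy⁰z = a^(p − k) b a^p.
Its reversal is a^p b a^(p − k). These differ because the block of a's before the unique b has length p − k in one and p in the other, and p − k ≠ p since k ≥ 1. So xy⁰z is not a palindrome, i.e. xy⁰z ∉ L.

This contradicts the pumping lemma, which requires xy^i z ∈ L for all i ≥ 0.
Hence L = {w ∈ {a,b}* : w = w^R} is not regular. ∎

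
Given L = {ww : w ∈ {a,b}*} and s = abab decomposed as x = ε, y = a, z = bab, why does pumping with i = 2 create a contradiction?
xy²z = aabab ∉ L

Pumping with i = 2 replaces y = a by y² = aa:
- Original: s = xyz = abab; abab splits into halves ab · ab, which are equal, so it is in L (w = ab)
- Pumped: xy²z = ε · aa · bab = aabab
- aabab has odd length 5, so it cannot be written as ww and is not in L

The pumping lemma would require xy²z ∈ L, so this decomposition yields a contradiction.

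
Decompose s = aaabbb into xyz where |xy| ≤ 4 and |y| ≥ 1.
x = '', y = 'aa', z = 'abbb'

For s = aaabbb and p = 4, one valid decomposition is:
- x = '' (length 0)
- y = 'aa' (length 2)
- z = 'abbb' (length 4)

Verification:
- xyz = '' + 'aa' + 'abbb' = aaabbb ✓
- |xy| = 2 ≤ 4 ✓
- |y| = 2 > 0 ✓

All pumping lemma constraints are satisfied.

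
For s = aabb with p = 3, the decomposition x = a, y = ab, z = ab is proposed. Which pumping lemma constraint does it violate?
Violated: xyz = s

The decomposition x = a, y = ab, z = ab for s = aabb with p = 3
violates the constraint: xyz = s

xyz = 'a' + 'ab' + 'ab' = 'aabab' ≠ 'aabb' = s. The decomposition doesn't reconstruct s.

Pumping lemma constraints:
1. xyz = s (decomposition is valid)
2. |xy| ≤ p
3. |y| > 0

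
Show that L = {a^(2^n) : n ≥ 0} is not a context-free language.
Assume for contradiction that L is context-free, and let p ≥ 1 be the pumping length given by the pumping lemma for CFLs.
Choose s = a^(2^p). Then s ∈ L and |s| = 2^p ≥ p.
By the CFL pumping lemma, s = uvxyz for some u, v, x, y, z with |vxy| ≤ p, |vy| ≥ 1, and uv^i xy^i z ∈ L for every i ≥ 0.
All symbols are a's, so only lengths matter: let k = |vy|, with 1 ≤ k ≤ |vxy| ≤ p < 2^p.

Take i = 2: |uv²xy²z| = 2^p + k, and 2^p < 2^p + k < 2^p + 2^p = 2^(p+1).
So the length lies strictly between consecutive powers of two and is not a power of 2; uv²xy²z ∉ L.

This contradicts the CFL pumping lemma, which requires uv^i xy^i z ∈ L for all i ≥ 0.
Hence L = {a^(2^n) : n ≥ 0} is not context-free. ∎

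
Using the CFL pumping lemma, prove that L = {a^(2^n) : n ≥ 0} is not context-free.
Assume for contradiction that L is context-free, and let p ≥ 1 be the pumping length given by the pumping lemma for CFLs.
Choose s = a^(2^p). Then s ∈ L and |s| = 2^p ≥ p.
By the CFL pumping lemma, s = uvxyz for some u, v, x, y, z with |vxy| ≤ p, |vy| ≥ 1, and uv^i xy^i z ∈ L for every i ≥ 0.
All symbols are a's, so only lengths matter: let k = |vy|, with 1 ≤ k ≤ |vxy| ≤ p < 2^p.

Take i = 2: |uv²xy²z| = 2^p + k, and 2^p < 2^p + k < 2^p + 2^p = 2^(p+1).
So the length lies strictly between consecutive powers of two and is not a power of 2; uv²xy²z ∉ L.

This contradicts the CFL pumping lemma, which requires uv^i xy^i z ∈ L for all i ≥ 0.
Hence L = {a^(2^n) : n ≥ 0} is not context-free. ∎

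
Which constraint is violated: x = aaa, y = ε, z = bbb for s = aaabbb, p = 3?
Violated: |y| > 0

The decomposition x = aaa, y = ε, z = bbb for s = aaabbb with p = 3
violates the constraint: |y| > 0

|y| = 0, but the pumping lemma requires |y| > 0 (y must be non-empty).

Pumping lemma constraints:
1. xyz = s (decomposition is valid)
2. |xy| ≤ p
3. |y| > 0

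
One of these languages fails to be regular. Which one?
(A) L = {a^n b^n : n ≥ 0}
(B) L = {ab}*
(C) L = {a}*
(A) {a^n b^n : n ≥ 0}

(A) L = {a^n b^n : n ≥ 0} is NOT regular.

The pumping lemma can be used to prove this:
After pumping, the number of a's and b's become unequal

The other languages are regular because they can be recognized by finite automata.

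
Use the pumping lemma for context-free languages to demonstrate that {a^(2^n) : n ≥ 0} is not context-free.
Assume for contradiction that L is context-free, and let p ≥ 1 be the pumping length given by the pumping lemma for CFLs.
Choose s = a^(2^p). Then s ∈ L and |s| = 2^p ≥ p.
By the CFL pumping lemma, s = uvxyz for some u, v, x, y, z with |vxy| ≤ p, |vy| ≥ 1, and uv^i xy^i z ∈ L for every i ≥ 0.
All symbols are a's, so only lengths matter: let k = |vy|, with 1 ≤ k ≤ |vxy| ≤ p < 2^p.

Take i = 2: |uv²xy²z| = 2^p + k, and 2^p < 2^p + k < 2^p + 2^p = 2^(p+1).
So the length lies strictly between consecutive powers of two and is not a power of 2; uv²xy²z ∉ L.

This contradicts the CFL pumping lemma, which requires uv^i xy^i z ∈ L for all i ≥ 0.
Hence L = {a^(2^n) : n ≥ 0} is not context-free. ∎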